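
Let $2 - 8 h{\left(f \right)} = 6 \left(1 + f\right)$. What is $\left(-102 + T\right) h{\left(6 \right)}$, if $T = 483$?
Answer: $-1905$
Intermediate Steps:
$h{\left(f \right)} = - \frac{1}{2} - \frac{3 f}{4}$ ($h{\left(f \right)} = \frac{1}{4} - \frac{6 \left(1 + f\right)}{8} = \frac{1}{4} - \frac{6 + 6 f}{8} = \frac{1}{4} - \left(\frac{3}{4} + \frac{3 f}{4}\right) = - \frac{1}{2} - \frac{3 f}{4}$)
$\left(-102 + T\right) h{\left(6 \right)} = \left(-102 + 483\right) \left(- \frac{1}{2} - \frac{9}{2}\right) = 381 \left(- \frac{1}{2} - \frac{9}{2}\right) = 381 \left(-5\right) = -1905$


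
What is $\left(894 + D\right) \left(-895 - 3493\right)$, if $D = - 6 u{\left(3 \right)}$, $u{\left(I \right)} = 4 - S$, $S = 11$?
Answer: $-4107168$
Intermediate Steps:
$u{\left(I \right)} = -7$ ($u{\left(I \right)} = 4 - 11 = -7$)
$D = 42$ ($D = \left(-6\right) \left(-7\right) = 42$)
$\left(894 + D\right) \left(-895 - 3493\right) = \left(894 + 42\right) \left(-895 - 3493\right) = 936 \left(-4388\right) = -4107168$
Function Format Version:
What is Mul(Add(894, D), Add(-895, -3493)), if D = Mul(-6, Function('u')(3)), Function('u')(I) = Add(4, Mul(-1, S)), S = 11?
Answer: -4107168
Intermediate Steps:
Function('u')(I) = -7 (Function('u')(I) = Add(4, Mul(-1, 11)) = Add(4, -11) = -7)
D = 42 (D = Mul(-6, -7) = 42)
Mul(Add(894, D), Add(-895, -3493)) = Mul(Add(894, 42), Add(-895, -3493)) = Mul(936, -4388) = -4107168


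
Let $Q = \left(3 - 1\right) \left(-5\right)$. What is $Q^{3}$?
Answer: $-1000$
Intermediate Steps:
$Q = -10$ ($Q = 2 \left(-5\right) = -10$)
$Q^{3} = \left(-10\right)^{3} = -1000$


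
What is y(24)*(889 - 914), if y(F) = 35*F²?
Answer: -504000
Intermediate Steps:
y(24)*(889 - 914) = (35*24²)*(889 - 914) = (35*576)*(-25) = 20160*(-25) = -504000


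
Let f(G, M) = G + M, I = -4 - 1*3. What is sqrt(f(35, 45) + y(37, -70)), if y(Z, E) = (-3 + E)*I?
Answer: sqrt(591) ≈ 24.310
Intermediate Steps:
I = -7 (I = -4 - 3 = -7)
y(Z, E) = 21 - 7*E (y(Z, E) = (-3 + E)*(-7) = 21 - 7*E)
sqrt(f(35, 45) + y(37, -70)) = sqrt((35 + 45) + (21 - 7*(-70))) = sqrt(80 + (21 + 490)) = sqrt(80 + 511) = sqrt(591)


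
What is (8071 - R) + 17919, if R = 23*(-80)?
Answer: 27830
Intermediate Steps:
R = -1840
(8071 - R) + 17919 = (8071 - 1*(-1840)) + 17919 = (8071 + 1840) + 17919 = 9911 + 17919 = 27830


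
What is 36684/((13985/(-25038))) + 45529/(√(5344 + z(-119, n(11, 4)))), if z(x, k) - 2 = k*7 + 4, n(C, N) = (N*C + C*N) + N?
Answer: -918493992/13985 + 45529*√74/666 ≈ -65089.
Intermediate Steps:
n(C, N) = N + 2*C*N (n(C, N) = (C*N + C*N) + N = 2*C*N + N = N + 2*C*N)
z(x, k) = 6 + 7*k (z(x, k) = 2 + (k*7 + 4) = 2 + (7*k + 4) = 2 + (4 + 7*k) = 6 + 7*k)
36684/((13985/(-25038))) + 45529/(√(5344 + z(-119, n(11, 4)))) = 36684/((13985/(-25038))) + 45529/(√(5344 + (6 + 7*(4*(1 + 2*11))))) = 36684/((13985*(-1/25038))) + 45529/(√(5344 + (6 + 7*(4*(1 + 22))))) = 36684/(-13985/25038) + 45529/(√(5344 + (6 + 7*(4*23)))) = 36684*(-25038/13985) + 45529/(√(5344 + (6 + 7*92))) = -918493992/13985 + 45529/(√(5344 + (6 + 644))) = -918493992/13985 + 45529/(√(5344 + 650)) = -918493992/13985 + 45529/(√5994) = -918493992/13985 + 45529/((9*√74)) = -918493992/13985 + 45529*(√74/666) = -918493992/13985 + 45529*√74/666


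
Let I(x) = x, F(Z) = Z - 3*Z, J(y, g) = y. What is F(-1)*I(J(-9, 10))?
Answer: -18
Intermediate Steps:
F(Z) = -2*Z
F(-1)*I(J(-9, 10)) = -2*(-1)*(-9) = 2*(-9) = -18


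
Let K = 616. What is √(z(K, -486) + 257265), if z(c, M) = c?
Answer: √257881 ≈ 507.82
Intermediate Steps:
√(z(K, -486) + 257265) = √(616 + 257265) = √257881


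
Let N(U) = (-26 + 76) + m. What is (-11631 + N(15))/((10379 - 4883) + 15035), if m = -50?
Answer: -11631/20531 ≈ -0.56651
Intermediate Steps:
N(U) = 0 (N(U) = (-26 + 76) - 50 = 50 - 50 = 0)
(-11631 + N(15))/((10379 - 4883) + 15035) = (-11631 + 0)/((10379 - 4883) + 15035) = -11631/(5496 + 15035) = -11631/20531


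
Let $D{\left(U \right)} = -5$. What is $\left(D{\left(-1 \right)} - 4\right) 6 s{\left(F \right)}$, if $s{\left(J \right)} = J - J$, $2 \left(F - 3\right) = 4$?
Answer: $0$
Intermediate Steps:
$F = 5$ ($F = 3 + \frac{1}{2} \cdot 4 = 3 + 2 = 5$)
$s{\left(J \right)} = 0$
$\left(D{\left(-1 \right)} - 4\right) 6 s{\left(F \right)} = \left(-5 - 4\right) 6 \cdot 0 = \left(-9\right) 6 \cdot 0 = \left(-54\right) 0 = 0$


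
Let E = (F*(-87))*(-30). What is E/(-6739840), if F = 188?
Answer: -12267/168496 ≈ -0.072803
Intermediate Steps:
E = 490680 (E = (188*(-87))*(-30) = -16356*(-30) = 490680)
E/(-6739840) = 490680/(-6739840) = 490680*(-1/6739840) = -12267/168496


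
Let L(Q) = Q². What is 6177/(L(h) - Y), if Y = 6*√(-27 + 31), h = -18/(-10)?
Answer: -51475/73 ≈ -705.14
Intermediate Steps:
h = 9/5 (h = -18*(-⅒) = 9/5 ≈ 1.8000)
Y = 12 (Y = 6*√4 = 6*2 = 12)
6177/(L(h) - Y) = 6177/((9/5)² - 1*12) = 6177/(81/25 - 12) = 6177/(-219/25) = 6177*(-25/219) = -51475/73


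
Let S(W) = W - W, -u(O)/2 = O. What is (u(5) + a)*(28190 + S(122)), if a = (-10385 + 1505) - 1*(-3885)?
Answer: -141090950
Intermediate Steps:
u(O) = -2*O
a = -4995 (a = -8880 + 3885 = -4995)
S(W) = 0
(u(5) + a)*(28190 + S(122)) = (-2*5 - 4995)*(28190 + 0) = (-10 - 4995)*28190 = -5005*28190 = -141090950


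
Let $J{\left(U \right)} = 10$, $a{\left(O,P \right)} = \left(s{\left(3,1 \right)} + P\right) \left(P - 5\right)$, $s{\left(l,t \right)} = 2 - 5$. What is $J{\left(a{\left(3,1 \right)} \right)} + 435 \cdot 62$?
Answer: $26980$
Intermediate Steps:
$s{\left(l,t \right)} = -3$ ($s{\left(l,t \right)} = 2 - 5 = -3$)
$a{\left(O,P \right)} = \left(-5 + P\right) \left(-3 + P\right)$ ($a{\left(O,P \right)} = \left(-3 + P\right) \left(P - 5\right) = \left(-3 + P\right) \left(-5 + P\right) = \left(-5 + P\right) \left(-3 + P\right)$)
$J{\left(a{\left(3,1 \right)} \right)} + 435 \cdot 62 = 10 + 435 \cdot 62 = 10 + 26970 = 26980$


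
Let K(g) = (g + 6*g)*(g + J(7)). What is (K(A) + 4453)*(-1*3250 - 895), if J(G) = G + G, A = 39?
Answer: -78431690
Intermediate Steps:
J(G) = 2*G
K(g) = 7*g*(14 + g) (K(g) = (g + 6*g)*(g + 2*7) = (7*g)*(g + 14) = (7*g)*(14 + g) = 7*g*(14 + g))
(K(A) + 4453)*(-1*3250 - 895) = (7*39*(14 + 39) + 4453)*(-1*3250 - 895) = (7*39*53 + 4453)*(-3250 - 895) = (14469 + 4453)*(-4145) = 18922*(-4145) = -78431690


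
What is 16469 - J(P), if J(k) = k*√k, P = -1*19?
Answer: 16469 + 19*I*√19 ≈ 16469.0 + 82.819*I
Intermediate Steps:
P = -19
J(k) = k^(3/2)
16469 - J(P) = 16469 - (-19)^(3/2) = 16469 - (-19)*I*√19 = 16469 + 19*I*√19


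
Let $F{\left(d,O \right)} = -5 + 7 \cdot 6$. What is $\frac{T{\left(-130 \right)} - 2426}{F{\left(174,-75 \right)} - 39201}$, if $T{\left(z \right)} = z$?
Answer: $\frac{639}{9791} \approx 0.065264$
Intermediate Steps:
$F{\left(d,O \right)} = 37$ ($F{\left(d,O \right)} = -5 + 42 = 37$)
$\frac{T{\left(-130 \right)} - 2426}{F{\left(174,-75 \right)} - 39201} = \frac{-130 - 2426}{37 - 39201} = \frac{-130 - 2426}{-39164} = \left(-130 - 2426\right) \left(- \frac{1}{39164}\right) = \left(-2556\right) \left(- \frac{1}{39164}\right) = \frac{639}{9791}$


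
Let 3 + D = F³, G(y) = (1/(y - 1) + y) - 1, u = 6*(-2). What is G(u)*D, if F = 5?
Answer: -20740/13 ≈ -1595.4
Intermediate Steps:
u = -12
G(y) = -1 + y + 1/(-1 + y) (G(y) = (1/(-1 + y) + y) - 1 = (y + 1/(-1 + y)) - 1 = -1 + y + 1/(-1 + y))
D = 122 (D = -3 + 5³ = -3 + 125 = 122)
G(u)*D = ((2 + (-12)² - 2*(-12))/(-1 - 12))*122 = ((2 + 144 + 24)/(-13))*122 = -1/13*170*122 = -170/13*122 = -20740/13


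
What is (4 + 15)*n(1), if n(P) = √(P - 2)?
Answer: 19*I ≈ 19.0*I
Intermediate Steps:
n(P) = √(-2 + P)
(4 + 15)*n(1) = (4 + 15)*√(-2 + 1) = 19*√(-1) = 19*I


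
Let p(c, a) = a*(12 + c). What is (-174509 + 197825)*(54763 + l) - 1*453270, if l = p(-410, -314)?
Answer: 4190247990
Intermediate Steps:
l = 124972 (l = -314*(12 - 410) = -314*(-398) = 124972)
(-174509 + 197825)*(54763 + l) - 1*453270 = (-174509 + 197825)*(54763 + 124972) - 1*453270 = 23316*179735 - 453270 = 4190701260 - 453270 = 4190247990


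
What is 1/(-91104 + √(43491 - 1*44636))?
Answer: -91104/8299939961 - I*√1145/8299939961 ≈ -1.0976e-5 - 4.0769e-9*I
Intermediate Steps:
1/(-91104 + √(43491 - 1*44636)) = 1/(-91104 + √(43491 - 44636)) = 1/(-91104 + √(-1145)) = 1/(-91104 + I*√1145)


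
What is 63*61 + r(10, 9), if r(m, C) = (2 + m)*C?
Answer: 3951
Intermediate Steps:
r(m, C) = C*(2 + m)
63*61 + r(10, 9) = 63*61 + 9*(2 + 10) = 3843 + 9*12 = 3843 + 108 = 3951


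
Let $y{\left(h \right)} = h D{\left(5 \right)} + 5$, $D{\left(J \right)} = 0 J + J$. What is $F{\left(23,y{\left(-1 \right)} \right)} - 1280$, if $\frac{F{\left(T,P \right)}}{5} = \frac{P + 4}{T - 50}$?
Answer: $- \frac{34580}{27} \approx -1280.7$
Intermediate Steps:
$D{\left(J \right)} = J$ ($D{\left(J \right)} = 0 + J = J$)
$y{\left(h \right)} = 5 + 5 h$ ($y{\left(h \right)} = h 5 + 5 = 5 h + 5 = 5 + 5 h$)
$F{\left(T,P \right)} = \frac{5 \left(4 + P\right)}{-50 + T}$ ($F{\left(T,P \right)} = 5 \frac{P + 4}{T - 50} = 5 \frac{4 + P}{-50 + T} = \frac{5 \left(4 + P\right)}{-50 + T}$)
$F{\left(23,y{\left(-1 \right)} \right)} - 1280 = \frac{5 \left(4 + \left(5 + 5 \left(-1\right)\right)\right)}{-50 + 23} - 1280 = \frac{5 \left(4 + \left(5 - 5\right)\right)}{-27} - 1280 = 5 \left(- \frac{1}{27}\right) \left(4 + 0\right) - 1280 = 5 \left(- \frac{1}{27}\right) 4 - 1280 = - \frac{20}{27} - 1280 = - \frac{34580}{27}$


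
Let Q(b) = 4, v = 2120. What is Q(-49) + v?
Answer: 2124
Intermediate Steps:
Q(-49) + v = 4 + 2120 = 2124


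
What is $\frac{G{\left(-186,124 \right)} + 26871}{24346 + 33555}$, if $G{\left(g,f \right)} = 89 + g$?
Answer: $\frac{26774}{57901} \approx 0.46241$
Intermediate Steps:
$\frac{G{\left(-186,124 \right)} + 26871}{24346 + 33555} = \frac{\left(89 - 186\right) + 26871}{24346 + 33555} = \frac{-97 + 26871}{57901} = 26774 \cdot \frac{1}{57901} = \frac{26774}{57901}$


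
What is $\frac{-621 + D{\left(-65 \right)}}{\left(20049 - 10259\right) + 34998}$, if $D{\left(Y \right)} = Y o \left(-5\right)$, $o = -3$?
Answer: $- \frac{399}{11197} \approx -0.035635$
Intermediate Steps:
$D{\left(Y \right)} = 15 Y$ ($D{\left(Y \right)} = Y \left(-3\right) \left(-5\right) = - 3 Y \left(-5\right) = 15 Y$)
$\frac{-621 + D{\left(-65 \right)}}{\left(20049 - 10259\right) + 34998} = \frac{-621 + 15 \left(-65\right)}{\left(20049 - 10259\right) + 34998} = \frac{-621 - 975}{9790 + 34998} = - \frac{1596}{44788} = \left(-1596\right) \frac{1}{44788} = - \frac{399}{11197}$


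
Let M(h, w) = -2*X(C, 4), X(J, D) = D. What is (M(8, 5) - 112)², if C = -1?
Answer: 14400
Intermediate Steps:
M(h, w) = -8 (M(h, w) = -2*4 = -8)
(M(8, 5) - 112)² = (-8 - 112)² = (-120)² = 14400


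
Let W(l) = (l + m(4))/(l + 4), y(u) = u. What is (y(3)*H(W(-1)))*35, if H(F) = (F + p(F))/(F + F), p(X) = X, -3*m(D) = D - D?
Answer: 105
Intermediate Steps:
m(D) = 0 (m(D) = -(D - D)/3 = -1/3*0 = 0)
W(l) = l/(4 + l) (W(l) = (l + 0)/(l + 4) = l/(4 + l))
H(F) = 1 (H(F) = (F + F)/(F + F) = (2*F)/((2*F)) = (2*F)*(1/(2*F)) = 1)
(y(3)*H(W(-1)))*35 = (3*1)*35 = 3*35 = 105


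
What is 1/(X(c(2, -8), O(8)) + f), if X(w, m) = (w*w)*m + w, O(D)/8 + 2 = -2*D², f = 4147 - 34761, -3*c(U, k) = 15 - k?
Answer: -9/825755 ≈ -1.0899e-5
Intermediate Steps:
c(U, k) = -5 + k/3 (c(U, k) = -(15 - k)/3 = -5 + k/3)
f = -30614
O(D) = -16 - 16*D² (O(D) = -16 + 8*(-2*D²) = -16 - 16*D²)
X(w, m) = w + m*w² (X(w, m) = w²*m + w = m*w² + w = w + m*w²)
1/(X(c(2, -8), O(8)) + f) = 1/((-5 + (⅓)*(-8))*(1 + (-16 - 16*8²)*(-5 + (⅓)*(-8))) - 30614) = 1/((-5 - 8/3)*(1 + (-16 - 16*64)*(-5 - 8/3)) - 30614) = 1/(-23*(1 + (-16 - 1024)*(-23/3))/3 - 30614) = 1/(-23*(1 - 1040*(-23/3))/3 - 30614) = 1/(-23*(1 + 23920/3)/3 - 30614) = 1/(-23/3*23923/3 - 30614) = 1/(-550229/9 - 30614) = 1/(-825755/9) = -9/825755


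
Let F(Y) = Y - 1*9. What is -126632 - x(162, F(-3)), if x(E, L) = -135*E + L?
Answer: -104750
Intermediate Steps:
F(Y) = -9 + Y (F(Y) = Y - 9 = -9 + Y)
x(E, L) = L - 135*E
-126632 - x(162, F(-3)) = -126632 - ((-9 - 3) - 135*162) = -126632 - (-12 - 21870) = -126632 - 1*(-21882) = -126632 + 21882 = -104750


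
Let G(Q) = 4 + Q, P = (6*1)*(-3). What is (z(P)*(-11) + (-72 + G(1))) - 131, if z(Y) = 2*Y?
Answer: 198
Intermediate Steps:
P = -18 (P = 6*(-3) = -18)
(z(P)*(-11) + (-72 + G(1))) - 131 = ((2*(-18))*(-11) + (-72 + (4 + 1))) - 131 = (-36*(-11) + (-72 + 5)) - 131 = (396 - 67) - 131 = 329 - 131 = 198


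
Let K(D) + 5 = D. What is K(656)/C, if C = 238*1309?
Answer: 93/44506 ≈ 0.0020896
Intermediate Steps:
C = 311542
K(D) = -5 + D
K(656)/C = (-5 + 656)/311542 = 651*(1/311542) = 93/44506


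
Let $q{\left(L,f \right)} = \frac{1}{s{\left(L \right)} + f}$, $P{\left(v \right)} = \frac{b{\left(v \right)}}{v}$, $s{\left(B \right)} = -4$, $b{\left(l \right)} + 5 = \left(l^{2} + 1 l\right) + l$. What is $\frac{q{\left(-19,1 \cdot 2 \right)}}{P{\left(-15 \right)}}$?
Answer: $\frac{3}{76} \approx 0.039474$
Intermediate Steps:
$b{\left(l \right)} = -5 + l^{2} + 2 l$ ($b{\left(l \right)} = -5 + \left(\left(l^{2} + 1 l\right) + l\right) = -5 + \left(\left(l^{2} + l\right) + l\right) = -5 + \left(\left(l + l^{2}\right) + l\right) = -5 + \left(l^{2} + 2 l\right) = -5 + l^{2} + 2 l$)
$P{\left(v \right)} = \frac{-5 + v^{2} + 2 v}{v}$
$q{\left(L,f \right)} = \frac{1}{-4 + f}$
$\frac{q{\left(-19,1 \cdot 2 \right)}}{P{\left(-15 \right)}} = \frac{1}{\left(-4 + 1 \cdot 2\right) \left(2 - 15 - \frac{5}{-15}\right)} = \frac{1}{\left(-4 + 2\right) \left(2 - 15 - - \frac{1}{3}\right)} = \frac{1}{\left(-2\right) \left(2 - 15 + \frac{1}{3}\right)} = - \frac{1}{2 \left(- \frac{38}{3}\right)} = \left(- \frac{1}{2}\right) \left(- \frac{3}{38}\right) = \frac{3}{76}$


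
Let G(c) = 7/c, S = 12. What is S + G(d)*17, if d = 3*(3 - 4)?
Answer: -83/3 ≈ -27.667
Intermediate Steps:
d = -3 (d = 3*(-1) = -3)
S + G(d)*17 = 12 + (7/(-3))*17 = 12 + (7*(-⅓))*17 = 12 - 7/3*17 = 12 - 119/3 = -83/3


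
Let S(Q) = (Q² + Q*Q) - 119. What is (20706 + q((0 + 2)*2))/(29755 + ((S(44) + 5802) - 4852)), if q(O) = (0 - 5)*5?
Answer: 20681/34458 ≈ 0.60018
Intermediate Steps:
S(Q) = -119 + 2*Q² (S(Q) = (Q² + Q²) - 119 = 2*Q² - 119 = -119 + 2*Q²)
q(O) = -25 (q(O) = -5*5 = -25)
(20706 + q((0 + 2)*2))/(29755 + ((S(44) + 5802) - 4852)) = (20706 - 25)/(29755 + (((-119 + 2*44²) + 5802) - 4852)) = 20681/(29755 + (((-119 + 2*1936) + 5802) - 4852)) = 20681/(29755 + (((-119 + 3872) + 5802) - 4852)) = 20681/(29755 + ((3753 + 5802) - 4852)) = 20681/(29755 + (9555 - 4852)) = 20681/(29755 + 4703) = 20681/34458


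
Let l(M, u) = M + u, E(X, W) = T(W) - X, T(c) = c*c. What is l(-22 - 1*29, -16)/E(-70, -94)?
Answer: -67/8906 ≈ -0.0075230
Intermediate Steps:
T(c) = c**2
E(X, W) = W**2 - X
l(-22 - 1*29, -16)/E(-70, -94) = ((-22 - 1*29) - 16)/((-94)**2 - 1*(-70)) = ((-22 - 29) - 16)/(8836 + 70) = (-51 - 16)/8906 = -67*1/8906 = -67/8906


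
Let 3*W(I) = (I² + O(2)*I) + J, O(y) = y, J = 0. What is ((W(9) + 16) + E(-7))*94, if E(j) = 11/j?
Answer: 31208/7 ≈ 4458.3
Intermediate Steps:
W(I) = I²/3 + 2*I/3 (W(I) = ((I² + 2*I) + 0)/3 = (I² + 2*I)/3 = I²/3 + 2*I/3)
((W(9) + 16) + E(-7))*94 = (((⅓)*9*(2 + 9) + 16) + 11/(-7))*94 = (((⅓)*9*11 + 16) + 11*(-⅐))*94 = ((33 + 16) - 11/7)*94 = (49 - 11/7)*94 = (332/7)*94 = 31208/7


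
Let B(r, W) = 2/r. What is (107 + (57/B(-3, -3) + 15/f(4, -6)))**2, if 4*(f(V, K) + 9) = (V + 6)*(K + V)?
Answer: 20449/49 ≈ 417.33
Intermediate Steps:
f(V, K) = -9 + (6 + V)*(K + V)/4 (f(V, K) = -9 + ((V + 6)*(K + V))/4 = -9 + ((6 + V)*(K + V))/4 = -9 + (6 + V)*(K + V)/4)
(107 + (57/B(-3, -3) + 15/f(4, -6)))**2 = (107 + (57/((2/(-3))) + 15/(-9 + (1/4)*4**2 + (3/2)*(-6) + (3/2)*4 + (1/4)*(-6)*4)))**2 = (107 + (57/((2*(-1/3))) + 15/(-9 + (1/4)*16 - 9 + 6 - 6)))**2 = (107 + (57/(-2/3) + 15/(-9 + 4 - 9 + 6 - 6)))**2 = (107 + (57*(-3/2) + 15/(-14)))**2 = (107 + (-171/2 + 15*(-1/14)))**2 = (107 + (-171/2 - 15/14))**2 = (107 - 606/7)**2 = (143/7)**2 = 20449/49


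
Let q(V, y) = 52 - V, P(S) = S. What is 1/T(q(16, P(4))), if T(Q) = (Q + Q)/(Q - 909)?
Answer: -97/8 ≈ -12.125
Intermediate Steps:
T(Q) = 2*Q/(-909 + Q) (T(Q) = (2*Q)/(-909 + Q) = 2*Q/(-909 + Q))
1/T(q(16, P(4))) = 1/(2*(52 - 1*16)/(-909 + (52 - 1*16))) = 1/(2*(52 - 16)/(-909 + (52 - 16))) = 1/(2*36/(-909 + 36)) = 1/(2*36/(-873)) = 1/(2*36*(-1/873)) = 1/(-8/97) = -97/8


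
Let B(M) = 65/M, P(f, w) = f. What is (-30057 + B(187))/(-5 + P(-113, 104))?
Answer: 2810297/11033 ≈ 254.72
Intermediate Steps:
(-30057 + B(187))/(-5 + P(-113, 104)) = (-30057 + 65/187)/(-5 - 113) = (-30057 + 65*(1/187))/(-118) = (-30057 + 65/187)*(-1/118) = -5620594/187*(-1/118) = 2810297/11033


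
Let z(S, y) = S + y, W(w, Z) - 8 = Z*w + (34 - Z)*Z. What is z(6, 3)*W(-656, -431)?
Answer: 740961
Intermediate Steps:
W(w, Z) = 8 + Z*w + Z*(34 - Z) (W(w, Z) = 8 + (Z*w + (34 - Z)*Z) = 8 + (Z*w + Z*(34 - Z)) = 8 + Z*w + Z*(34 - Z))
z(6, 3)*W(-656, -431) = (6 + 3)*(8 - 1*(-431)² + 34*(-431) - 431*(-656)) = 9*(8 - 1*185761 - 14654 + 282736) = 9*(8 - 185761 - 14654 + 282736) = 9*82329 = 740961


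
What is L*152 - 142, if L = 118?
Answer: 17794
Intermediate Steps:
L*152 - 142 = 118*152 - 142 = 17936 - 142 = 17794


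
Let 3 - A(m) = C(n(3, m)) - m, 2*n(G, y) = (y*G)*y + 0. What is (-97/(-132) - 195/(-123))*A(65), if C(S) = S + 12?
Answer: -157753591/10824 ≈ -14574.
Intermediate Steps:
n(G, y) = G*y²/2 (n(G, y) = ((y*G)*y + 0)/2 = ((G*y)*y + 0)/2 = (G*y² + 0)/2 = (G*y²)/2 = G*y²/2)
C(S) = 12 + S
A(m) = -9 + m - 3*m²/2 (A(m) = 3 - ((12 + (½)*3*m²) - m) = 3 - ((12 + 3*m²/2) - m) = 3 - (12 - m + 3*m²/2) = 3 + (-12 + m - 3*m²/2) = -9 + m - 3*m²/2)
(-97/(-132) - 195/(-123))*A(65) = (-97/(-132) - 195/(-123))*(-9 + 65 - 3/2*65²) = (-97*(-1/132) - 195*(-1/123))*(-9 + 65 - 3/2*4225) = (97/132 + 65/41)*(-9 + 65 - 12675/2) = (12557/5412)*(-12563/2) = -157753591/10824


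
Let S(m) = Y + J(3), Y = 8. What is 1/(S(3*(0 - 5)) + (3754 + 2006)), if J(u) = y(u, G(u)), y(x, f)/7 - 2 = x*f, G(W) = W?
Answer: 1/5845 ≈ 0.00017109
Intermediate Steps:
y(x, f) = 14 + 7*f*x (y(x, f) = 14 + 7*(x*f) = 14 + 7*(f*x) = 14 + 7*f*x)
J(u) = 14 + 7*u² (J(u) = 14 + 7*u*u = 14 + 7*u²)
S(m) = 85 (S(m) = 8 + (14 + 7*3²) = 8 + (14 + 7*9) = 8 + (14 + 63) = 8 + 77 = 85)
1/(S(3*(0 - 5)) + (3754 + 2006)) = 1/(85 + (3754 + 2006)) = 1/(85 + 5760) = 1/5845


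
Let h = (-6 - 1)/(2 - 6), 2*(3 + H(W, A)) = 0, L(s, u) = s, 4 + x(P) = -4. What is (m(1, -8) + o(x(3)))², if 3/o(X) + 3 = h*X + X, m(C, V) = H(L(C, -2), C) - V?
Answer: 14884/625 ≈ 23.814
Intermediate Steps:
x(P) = -8 (x(P) = -4 - 4 = -8)
H(W, A) = -3 (H(W, A) = -3 + (½)*0 = -3 + 0 = -3)
h = 7/4 (h = -7/(-4) = -7*(-¼) = 7/4 ≈ 1.7500)
m(C, V) = -3 - V
o(X) = 3/(-3 + 11*X/4) (o(X) = 3/(-3 + (7*X/4 + X)) = 3/(-3 + 11*X/4))
(m(1, -8) + o(x(3)))² = ((-3 - 1*(-8)) + 12/(-12 + 11*(-8)))² = ((-3 + 8) + 12/(-12 - 88))² = (5 + 12/(-100))² = (5 + 12*(-1/100))² = (5 - 3/25)² = (122/25)² = 14884/625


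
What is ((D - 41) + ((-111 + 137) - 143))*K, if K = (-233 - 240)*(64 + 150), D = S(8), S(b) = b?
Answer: 15183300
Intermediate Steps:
D = 8
K = -101222 (K = -473*214 = -101222)
((D - 41) + ((-111 + 137) - 143))*K = ((8 - 41) + ((-111 + 137) - 143))*(-101222) = (-33 + (26 - 143))*(-101222) = (-33 - 117)*(-101222) = -150*(-101222) = 15183300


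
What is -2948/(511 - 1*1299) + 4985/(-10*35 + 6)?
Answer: -728517/67768 ≈ -10.750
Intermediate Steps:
-2948/(511 - 1*1299) + 4985/(-10*35 + 6) = -2948/(511 - 1299) + 4985/(-350 + 6) = -2948/(-788) + 4985/(-344) = -2948*(-1/788) + 4985*(-1/344) = 737/197 - 4985/344 = -728517/67768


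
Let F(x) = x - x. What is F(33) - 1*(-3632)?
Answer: 3632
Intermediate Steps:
F(x) = 0
F(33) - 1*(-3632) = 0 - 1*(-3632) = 0 + 3632 = 3632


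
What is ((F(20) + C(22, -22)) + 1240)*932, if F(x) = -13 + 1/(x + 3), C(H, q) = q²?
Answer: 36677928/23 ≈ 1.5947e+6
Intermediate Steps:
F(x) = -13 + 1/(3 + x)
((F(20) + C(22, -22)) + 1240)*932 = (((-38 - 13*20)/(3 + 20) + (-22)²) + 1240)*932 = (((-38 - 260)/23 + 484) + 1240)*932 = (((1/23)*(-298) + 484) + 1240)*932 = ((-298/23 + 484) + 1240)*932 = (10834/23 + 1240)*932 = (39354/23)*932 = 36677928/23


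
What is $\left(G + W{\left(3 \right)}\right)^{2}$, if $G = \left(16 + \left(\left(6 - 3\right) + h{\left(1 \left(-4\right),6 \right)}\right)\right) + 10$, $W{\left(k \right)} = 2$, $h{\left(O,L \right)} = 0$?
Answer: $961$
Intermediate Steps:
$G = 29$ ($G = \left(16 + \left(\left(6 - 3\right) + 0\right)\right) + 10 = \left(16 + \left(3 + 0\right)\right) + 10 = \left(16 + 3\right) + 10 = 19 + 10 = 29$)
$\left(G + W{\left(3 \right)}\right)^{2} = \left(29 + 2\right)^{2} = 31^{2} = 961$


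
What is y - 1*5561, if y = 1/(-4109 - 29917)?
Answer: -189218587/34026 ≈ -5561.0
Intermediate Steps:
y = -1/34026 (y = 1/(-34026) = -1/34026 ≈ -2.9389e-5)
y - 1*5561 = -1/34026 - 1*5561 = -1/34026 - 5561 = -189218587/34026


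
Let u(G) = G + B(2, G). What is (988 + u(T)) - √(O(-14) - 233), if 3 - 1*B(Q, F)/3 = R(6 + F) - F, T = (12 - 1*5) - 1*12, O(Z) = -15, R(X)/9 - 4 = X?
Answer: 842 - 2*I*√62 ≈ 842.0 - 15.748*I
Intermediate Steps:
R(X) = 36 + 9*X
T = -5 (T = (12 - 5) - 12 = 7 - 12 = -5)
B(Q, F) = -261 - 24*F (B(Q, F) = 9 - 3*((36 + 9*(6 + F)) - F) = 9 - 3*((36 + (54 + 9*F)) - F) = 9 - 3*((90 + 9*F) - F) = 9 - 3*(90 + 8*F) = 9 + (-270 - 24*F) = -261 - 24*F)
u(G) = -261 - 23*G (u(G) = G + (-261 - 24*G) = -261 - 23*G)
(988 + u(T)) - √(O(-14) - 233) = (988 + (-261 - 23*(-5))) - √(-15 - 233) = (988 + (-261 + 115)) - √(-248) = (988 - 146) - 2*I*√62 = 842 - 2*I*√62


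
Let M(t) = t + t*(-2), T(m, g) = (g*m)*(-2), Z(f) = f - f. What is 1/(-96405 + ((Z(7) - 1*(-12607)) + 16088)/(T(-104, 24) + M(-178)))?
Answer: -1034/99677031 ≈ -1.0374e-5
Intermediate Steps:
Z(f) = 0
T(m, g) = -2*g*m
M(t) = -t (M(t) = t - 2*t = -t)
1/(-96405 + ((Z(7) - 1*(-12607)) + 16088)/(T(-104, 24) + M(-178))) = 1/(-96405 + ((0 - 1*(-12607)) + 16088)/(-2*24*(-104) - 1*(-178))) = 1/(-96405 + ((0 + 12607) + 16088)/(4992 + 178)) = 1/(-96405 + (12607 + 16088)/5170) = 1/(-96405 + 28695*(1/5170)) = 1/(-96405 + 5739/1034) = 1/(-99677031/1034) = -1034/99677031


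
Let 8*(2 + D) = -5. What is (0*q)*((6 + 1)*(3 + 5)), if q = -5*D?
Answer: 0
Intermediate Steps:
D = -21/8 (D = -2 + (1/8)*(-5) = -2 - 5/8 = -21/8 ≈ -2.6250)
q = 105/8 (q = -5*(-21/8) = 105/8 ≈ 13.125)
(0*q)*((6 + 1)*(3 + 5)) = (0*(105/8))*((6 + 1)*(3 + 5)) = 0*(7*8) = 0*56 = 0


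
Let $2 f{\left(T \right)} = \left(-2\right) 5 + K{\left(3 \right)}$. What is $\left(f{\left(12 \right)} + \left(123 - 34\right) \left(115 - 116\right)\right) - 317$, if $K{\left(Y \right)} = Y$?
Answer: $- \frac{819}{2} \approx -409.5$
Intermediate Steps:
$f{\left(T \right)} = - \frac{7}{2}$ ($f{\left(T \right)} = \frac{\left(-2\right) 5 + 3}{2} = \frac{-10 + 3}{2} = \frac{1}{2} \left(-7\right) = - \frac{7}{2}$)
$\left(f{\left(12 \right)} + \left(123 - 34\right) \left(115 - 116\right)\right) - 317 = \left(- \frac{7}{2} + \left(123 - 34\right) \left(115 - 116\right)\right) - 317 = \left(- \frac{7}{2} + 89 \left(115 - 116\right)\right) - 317 = \left(- \frac{7}{2} + 89 \left(-1\right)\right) - 317 = \left(- \frac{7}{2} - 89\right) - 317 = - \frac{185}{2} - 317 = - \frac{819}{2}$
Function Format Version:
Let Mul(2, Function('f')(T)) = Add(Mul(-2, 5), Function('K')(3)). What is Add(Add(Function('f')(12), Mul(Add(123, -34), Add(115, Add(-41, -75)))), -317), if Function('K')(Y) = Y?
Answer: Rational(-819, 2) ≈ -409.50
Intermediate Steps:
Function('f')(T) = Rational(-7, 2) (Function('f')(T) = Mul(Rational(1, 2), Add(Mul(-2, 5), 3)) = Mul(Rational(1, 2), Add(-10, 3)) = Mul(Rational(1, 2), -7) = Rational(-7, 2))
Add(Add(Function('f')(12), Mul(Add(123, -34), Add(115, Add(-41, -75)))), -317) = Add(Add(Rational(-7, 2), Mul(Add(123, -34), Add(115, Add(-41, -75)))), -317) = Add(Add(Rational(-7, 2), Mul(89, Add(115, -116))), -317) = Add(Add(Rational(-7, 2), Mul(89, -1)), -317) = Add(Add(Rational(-7, 2), -89), -317) = Add(Rational(-185, 2), -317) = Rational(-819, 2)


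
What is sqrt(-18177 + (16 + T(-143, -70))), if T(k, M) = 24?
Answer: I*sqrt(18137) ≈ 134.67*I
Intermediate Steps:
sqrt(-18177 + (16 + T(-143, -70))) = sqrt(-18177 + (16 + 24)) = sqrt(-18177 + 40) = sqrt(-18137) = I*sqrt(18137)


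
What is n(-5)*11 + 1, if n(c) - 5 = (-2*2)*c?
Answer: 276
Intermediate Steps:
n(c) = 5 - 4*c (n(c) = 5 + (-2*2)*c = 5 - 4*c)
n(-5)*11 + 1 = (5 - 4*(-5))*11 + 1 = (5 + 20)*11 + 1 = 25*11 + 1 = 275 + 1 = 276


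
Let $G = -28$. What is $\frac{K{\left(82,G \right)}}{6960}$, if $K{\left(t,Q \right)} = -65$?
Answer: $- \frac{13}{1392} \approx -0.0093391$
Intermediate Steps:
$\frac{K{\left(82,G \right)}}{6960} = - \frac{65}{6960} = \left(-65\right) \frac{1}{6960} = - \frac{13}{1392}$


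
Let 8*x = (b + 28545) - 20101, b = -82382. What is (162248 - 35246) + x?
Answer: 471039/4 ≈ 1.1776e+5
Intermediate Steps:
x = -36969/4 (x = ((-82382 + 28545) - 20101)/8 = (-53837 - 20101)/8 = (⅛)*(-73938) = -36969/4 ≈ -9242.3)
(162248 - 35246) + x = (162248 - 35246) - 36969/4 = 127002 - 36969/4 = 471039/4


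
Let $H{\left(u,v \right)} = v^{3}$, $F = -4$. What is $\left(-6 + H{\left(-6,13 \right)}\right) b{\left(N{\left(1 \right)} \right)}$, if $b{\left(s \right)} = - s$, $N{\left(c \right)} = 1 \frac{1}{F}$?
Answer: $\frac{2191}{4} \approx 547.75$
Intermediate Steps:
$N{\left(c \right)} = - \frac{1}{4}$ ($N{\left(c \right)} = 1 \frac{1}{-4} = 1 \left(- \frac{1}{4}\right) = - \frac{1}{4}$)
$\left(-6 + H{\left(-6,13 \right)}\right) b{\left(N{\left(1 \right)} \right)} = \left(-6 + 13^{3}\right) \left(\left(-1\right) \left(- \frac{1}{4}\right)\right) = \left(-6 + 2197\right) \frac{1}{4} = 2191 \cdot \frac{1}{4} = \frac{2191}{4}$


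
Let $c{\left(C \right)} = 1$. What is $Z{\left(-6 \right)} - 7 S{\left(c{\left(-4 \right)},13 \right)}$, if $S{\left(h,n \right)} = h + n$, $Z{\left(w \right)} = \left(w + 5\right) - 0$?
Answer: $-99$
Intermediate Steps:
$Z{\left(w \right)} = 5 + w$ ($Z{\left(w \right)} = \left(5 + w\right) + 0 = 5 + w$)
$Z{\left(-6 \right)} - 7 S{\left(c{\left(-4 \right)},13 \right)} = \left(5 - 6\right) - 7 \left(1 + 13\right) = -1 - 98 = -99$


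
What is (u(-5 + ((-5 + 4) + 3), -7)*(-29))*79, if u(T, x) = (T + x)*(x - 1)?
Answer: -183280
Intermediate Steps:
u(T, x) = (-1 + x)*(T + x) (u(T, x) = (T + x)*(-1 + x) = (-1 + x)*(T + x))
(u(-5 + ((-5 + 4) + 3), -7)*(-29))*79 = (((-7)² - (-5 + ((-5 + 4) + 3)) - 1*(-7) + (-5 + ((-5 + 4) + 3))*(-7))*(-29))*79 = ((49 - (-5 + (-1 + 3)) + 7 + (-5 + (-1 + 3))*(-7))*(-29))*79 = ((49 - (-5 + 2) + 7 + (-5 + 2)*(-7))*(-29))*79 = ((49 - 1*(-3) + 7 - 3*(-7))*(-29))*79 = ((49 + 3 + 7 + 21)*(-29))*79 = (80*(-29))*79 = -2320*79 = -183280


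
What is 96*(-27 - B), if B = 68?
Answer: -9120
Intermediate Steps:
96*(-27 - B) = 96*(-27 - 1*68) = 96*(-27 - 68) = 96*(-95) = -9120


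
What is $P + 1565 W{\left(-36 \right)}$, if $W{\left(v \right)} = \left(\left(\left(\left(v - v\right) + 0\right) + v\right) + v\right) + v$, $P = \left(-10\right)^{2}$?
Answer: $-168920$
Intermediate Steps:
$P = 100$
$W{\left(v \right)} = 3 v$ ($W{\left(v \right)} = \left(\left(\left(0 + 0\right) + v\right) + v\right) + v = \left(\left(0 + v\right) + v\right) + v = \left(v + v\right) + v = 2 v + v = 3 v$)
$P + 1565 W{\left(-36 \right)} = 100 + 1565 \cdot 3 \left(-36\right) = 100 + 1565 \left(-108\right) = 100 - 169020 = -168920$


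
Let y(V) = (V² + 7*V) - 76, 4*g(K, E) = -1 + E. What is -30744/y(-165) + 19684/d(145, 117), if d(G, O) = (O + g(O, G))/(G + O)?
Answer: 67025880460/1988541 ≈ 33706.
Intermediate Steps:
g(K, E) = -¼ + E/4 (g(K, E) = (-1 + E)/4 = -¼ + E/4)
y(V) = -76 + V² + 7*V
d(G, O) = (-¼ + O + G/4)/(G + O) (d(G, O) = (O + (-¼ + G/4))/(G + O) = (-¼ + O + G/4)/(G + O))
-30744/y(-165) + 19684/d(145, 117) = -30744/(-76 + (-165)² + 7*(-165)) + 19684/(((-¼ + 117 + (¼)*145)/(145 + 117))) = -30744/(-76 + 27225 - 1155) + 19684/(((-¼ + 117 + 145/4)/262)) = -30744/25994 + 19684/(((1/262)*153)) = -30744*1/25994 + 19684/(153/262) = -15372/12997 + 19684*(262/153) = -15372/12997 + 5157208/153 = 67025880460/1988541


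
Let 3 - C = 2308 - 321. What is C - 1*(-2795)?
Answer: 811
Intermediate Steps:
C = -1984 (C = 3 - (2308 - 321) = 3 - 1*1987 = 3 - 1987 = -1984)
C - 1*(-2795) = -1984 - 1*(-2795) = -1984 + 2795 = 811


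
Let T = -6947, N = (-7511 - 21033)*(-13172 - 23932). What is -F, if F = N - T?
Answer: -1059103523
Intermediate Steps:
N = 1059096576 (N = -28544*(-37104) = 1059096576)
F = 1059103523 (F = 1059096576 - 1*(-6947) = 1059096576 + 6947 = 1059103523)
-F = -1*1059103523 = -1059103523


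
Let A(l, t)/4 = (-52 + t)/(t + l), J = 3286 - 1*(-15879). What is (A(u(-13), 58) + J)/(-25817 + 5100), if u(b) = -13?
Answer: -287483/310755 ≈ -0.92511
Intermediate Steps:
J = 19165 (J = 3286 + 15879 = 19165)
A(l, t) = 4*(-52 + t)/(l + t) (A(l, t) = 4*((-52 + t)/(t + l)) = 4*((-52 + t)/(l + t)) = 4*(-52 + t)/(l + t))
(A(u(-13), 58) + J)/(-25817 + 5100) = (4*(-52 + 58)/(-13 + 58) + 19165)/(-25817 + 5100) = (4*6/45 + 19165)/(-20717) = (4*(1/45)*6 + 19165)*(-1/20717) = (8/15 + 19165)*(-1/20717) = (287483/15)*(-1/20717) = -287483/310755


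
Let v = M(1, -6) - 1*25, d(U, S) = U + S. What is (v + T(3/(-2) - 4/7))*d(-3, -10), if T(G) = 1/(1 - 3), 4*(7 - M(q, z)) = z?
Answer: 221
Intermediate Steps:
M(q, z) = 7 - z/4
T(G) = -1/2 (T(G) = 1/(-2) = -1/2)
d(U, S) = S + U
v = -33/2 (v = (7 - 1/4*(-6)) - 1*25 = (7 + 3/2) - 25 = 17/2 - 25 = -33/2 ≈ -16.500)
(v + T(3/(-2) - 4/7))*d(-3, -10) = (-33/2 - 1/2)*(-10 - 3) = -17*(-13) = 221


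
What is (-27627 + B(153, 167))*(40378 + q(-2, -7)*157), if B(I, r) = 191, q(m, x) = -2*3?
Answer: -1081966096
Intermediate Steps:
q(m, x) = -6
(-27627 + B(153, 167))*(40378 + q(-2, -7)*157) = (-27627 + 191)*(40378 - 6*157) = -27436*(40378 - 942) = -27436*39436 = -1081966096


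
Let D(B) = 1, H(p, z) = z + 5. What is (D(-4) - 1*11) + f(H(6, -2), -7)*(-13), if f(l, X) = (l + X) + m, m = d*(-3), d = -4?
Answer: -114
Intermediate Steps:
H(p, z) = 5 + z
m = 12 (m = -4*(-3) = 12)
f(l, X) = 12 + X + l (f(l, X) = (l + X) + 12 = (X + l) + 12 = 12 + X + l)
(D(-4) - 1*11) + f(H(6, -2), -7)*(-13) = (1 - 1*11) + (12 - 7 + (5 - 2))*(-13) = (1 - 11) + (12 - 7 + 3)*(-13) = -10 + 8*(-13) = -10 - 104 = -114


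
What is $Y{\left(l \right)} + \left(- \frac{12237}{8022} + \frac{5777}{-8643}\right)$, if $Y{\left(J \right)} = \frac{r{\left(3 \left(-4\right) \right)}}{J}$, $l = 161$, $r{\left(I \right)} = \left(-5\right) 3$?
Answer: $- \frac{173668825}{75937398} \approx -2.287$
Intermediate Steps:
$r{\left(I \right)} = -15$
$Y{\left(J \right)} = - \frac{15}{J}$
$Y{\left(l \right)} + \left(- \frac{12237}{8022} + \frac{5777}{-8643}\right) = - \frac{15}{161} + \left(- \frac{12237}{8022} + \frac{5777}{-8643}\right) = \left(-15\right) \frac{1}{161} + \left(\left(-12237\right) \frac{1}{8022} + 5777 \left(- \frac{1}{8643}\right)\right) = - \frac{15}{161} - \frac{50702495}{23111382} = - \frac{173668825}{75937398}$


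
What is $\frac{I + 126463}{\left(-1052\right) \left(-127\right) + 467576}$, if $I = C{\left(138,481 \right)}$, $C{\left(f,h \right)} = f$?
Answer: $\frac{126601}{601180} \approx 0.21059$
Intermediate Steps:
$I = 138$
$\frac{I + 126463}{\left(-1052\right) \left(-127\right) + 467576} = \frac{138 + 126463}{\left(-1052\right) \left(-127\right) + 467576} = \frac{126601}{133604 + 467576} = \frac{126601}{601180}$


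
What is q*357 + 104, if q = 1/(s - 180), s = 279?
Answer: 3551/33 ≈ 107.61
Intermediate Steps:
q = 1/99 (q = 1/(279 - 180) = 1/99 ≈ 0.010101)
q*357 + 104 = (1/99)*357 + 104 = 119/33 + 104 = 3551/33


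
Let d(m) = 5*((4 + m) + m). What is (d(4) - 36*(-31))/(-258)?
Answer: -196/43 ≈ -4.5581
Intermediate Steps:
d(m) = 20 + 10*m (d(m) = 5*(4 + 2*m) = 20 + 10*m)
(d(4) - 36*(-31))/(-258) = ((20 + 10*4) - 36*(-31))/(-258) = ((20 + 40) + 1116)*(-1/258) = (60 + 1116)*(-1/258) = 1176*(-1/258) = -196/43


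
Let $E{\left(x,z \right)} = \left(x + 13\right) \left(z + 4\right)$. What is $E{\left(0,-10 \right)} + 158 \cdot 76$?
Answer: $11930$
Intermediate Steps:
$E{\left(x,z \right)} = \left(4 + z\right) \left(13 + x\right)$ ($E{\left(x,z \right)} = \left(13 + x\right) \left(4 + z\right) = \left(4 + z\right) \left(13 + x\right)$)
$E{\left(0,-10 \right)} + 158 \cdot 76 = \left(52 + 4 \cdot 0 + 13 \left(-10\right) + 0 \left(-10\right)\right) + 158 \cdot 76 = \left(52 + 0 - 130 + 0\right) + 12008 = -78 + 12008 = 11930$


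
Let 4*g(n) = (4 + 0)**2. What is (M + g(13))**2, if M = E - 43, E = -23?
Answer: 3844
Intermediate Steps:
M = -66 (M = -23 - 43 = -66)
g(n) = 4 (g(n) = (4 + 0)**2/4 = (1/4)*4**2 = (1/4)*16 = 4)
(M + g(13))**2 = (-66 + 4)**2 = (-62)**2 = 3844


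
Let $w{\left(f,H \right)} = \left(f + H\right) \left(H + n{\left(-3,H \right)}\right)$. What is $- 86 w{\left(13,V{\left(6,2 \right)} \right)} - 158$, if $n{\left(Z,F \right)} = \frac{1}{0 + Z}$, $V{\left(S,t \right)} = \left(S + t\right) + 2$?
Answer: $- \frac{57836}{3} \approx -19279.0$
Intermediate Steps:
$V{\left(S,t \right)} = 2 + S + t$
$n{\left(Z,F \right)} = \frac{1}{Z}$
$w{\left(f,H \right)} = \left(- \frac{1}{3} + H\right) \left(H + f\right)$ ($w{\left(f,H \right)} = \left(f + H\right) \left(H + \frac{1}{-3}\right) = \left(H + f\right) \left(H - \frac{1}{3}\right) = \left(H + f\right) \left(- \frac{1}{3} + H\right) = \left(- \frac{1}{3} + H\right) \left(H + f\right)$)
$- 86 w{\left(13,V{\left(6,2 \right)} \right)} - 158 = - 86 \left(\left(2 + 6 + 2\right)^{2} - \frac{2 + 6 + 2}{3} - \frac{13}{3} + \left(2 + 6 + 2\right) 13\right) - 158 = - 86 \left(10^{2} - \frac{10}{3} - \frac{13}{3} + 10 \cdot 13\right) - 158 = - 86 \left(100 - \frac{10}{3} - \frac{13}{3} + 130\right) - 158 = \left(-86\right) \frac{667}{3} - 158 = - \frac{57362}{3} - 158 = - \frac{57836}{3}$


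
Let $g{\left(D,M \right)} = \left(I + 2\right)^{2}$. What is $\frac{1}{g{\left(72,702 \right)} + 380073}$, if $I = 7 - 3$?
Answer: $\frac{1}{380109} \approx 2.6308 \cdot 10^{-6}$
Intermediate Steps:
$I = 4$ ($I = 7 - 3 = 4$)
$g{\left(D,M \right)} = 36$ ($g{\left(D,M \right)} = \left(4 + 2\right)^{2} = 6^{2} = 36$)
$\frac{1}{g{\left(72,702 \right)} + 380073} = \frac{1}{36 + 380073} = \frac{1}{380109}$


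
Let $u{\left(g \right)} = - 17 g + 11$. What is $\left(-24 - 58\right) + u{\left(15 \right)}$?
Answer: $-326$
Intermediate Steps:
$u{\left(g \right)} = 11 - 17 g$
$\left(-24 - 58\right) + u{\left(15 \right)} = \left(-24 - 58\right) + \left(11 - 255\right) = -82 + \left(11 - 255\right) = -82 - 244 = -326$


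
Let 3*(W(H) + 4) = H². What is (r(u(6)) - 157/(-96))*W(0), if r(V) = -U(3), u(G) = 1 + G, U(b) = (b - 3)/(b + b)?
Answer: -157/24 ≈ -6.5417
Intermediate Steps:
U(b) = (-3 + b)/(2*b) (U(b) = (-3 + b)/((2*b)) = (-3 + b)*(1/(2*b)) = (-3 + b)/(2*b))
r(V) = 0 (r(V) = -(-3 + 3)/(2*3) = -0/(2*3) = -1*0 = 0)
W(H) = -4 + H²/3
(r(u(6)) - 157/(-96))*W(0) = (0 - 157/(-96))*(-4 + (⅓)*0²) = (0 - 157*(-1/96))*(-4 + (⅓)*0) = (0 + 157/96)*(-4 + 0) = (157/96)*(-4) = -157/24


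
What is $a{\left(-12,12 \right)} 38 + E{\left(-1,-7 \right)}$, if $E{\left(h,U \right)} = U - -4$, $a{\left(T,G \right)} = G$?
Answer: $453$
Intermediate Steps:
$E{\left(h,U \right)} = 4 + U$ ($E{\left(h,U \right)} = U + 4 = 4 + U$)
$a{\left(-12,12 \right)} 38 + E{\left(-1,-7 \right)} = 12 \cdot 38 + \left(4 - 7\right) = 456 - 3 = 453$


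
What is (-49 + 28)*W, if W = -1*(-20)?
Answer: -420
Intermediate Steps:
W = 20
(-49 + 28)*W = (-49 + 28)*20 = -21*20 = -420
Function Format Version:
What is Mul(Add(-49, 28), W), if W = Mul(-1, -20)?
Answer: -420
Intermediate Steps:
W = 20
Mul(Add(-49, 28), W) = Mul(Add(-49, 28), 20) = Mul(-21, 20) = -420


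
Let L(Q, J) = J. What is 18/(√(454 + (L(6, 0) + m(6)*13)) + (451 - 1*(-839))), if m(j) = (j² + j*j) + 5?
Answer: 1548/110843 - 6*√1455/554215 ≈ 0.013553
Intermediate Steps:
m(j) = 5 + 2*j² (m(j) = (j² + j²) + 5 = 2*j² + 5 = 5 + 2*j²)
18/(√(454 + (L(6, 0) + m(6)*13)) + (451 - 1*(-839))) = 18/(√(454 + (0 + (5 + 2*6²)*13)) + (451 - 1*(-839))) = 18/(√(454 + (0 + (5 + 2*36)*13)) + (451 + 839)) = 18/(√(454 + (0 + (5 + 72)*13)) + 1290) = 18/(√(454 + (0 + 77*13)) + 1290) = 18/(√(454 + (0 + 1001)) + 1290) = 18/(√(454 + 1001) + 1290) = 18/(√1455 + 1290) = 18/(1290 + √1455)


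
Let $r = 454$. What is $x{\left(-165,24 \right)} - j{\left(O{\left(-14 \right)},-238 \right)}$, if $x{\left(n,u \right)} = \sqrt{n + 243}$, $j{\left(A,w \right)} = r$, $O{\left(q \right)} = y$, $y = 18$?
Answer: $-454 + \sqrt{78} \approx -445.17$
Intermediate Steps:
$O{\left(q \right)} = 18$
$j{\left(A,w \right)} = 454$
$x{\left(n,u \right)} = \sqrt{243 + n}$
$x{\left(-165,24 \right)} - j{\left(O{\left(-14 \right)},-238 \right)} = \sqrt{243 - 165} - 454 = \sqrt{78} - 454 = -454 + \sqrt{78}$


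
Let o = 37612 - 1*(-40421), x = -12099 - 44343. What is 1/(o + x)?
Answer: 1/21591 ≈ 4.6316e-5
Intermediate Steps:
x = -56442
o = 78033 (o = 37612 + 40421 = 78033)
1/(o + x) = 1/(78033 - 56442) = 1/21591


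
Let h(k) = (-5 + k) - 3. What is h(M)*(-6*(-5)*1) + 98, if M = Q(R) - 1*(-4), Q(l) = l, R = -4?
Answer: -142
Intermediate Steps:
M = 0 (M = -4 - 1*(-4) = -4 + 4 = 0)
h(k) = -8 + k
h(M)*(-6*(-5)*1) + 98 = (-8 + 0)*(-6*(-5)*1) + 98 = -240 + 98 = -142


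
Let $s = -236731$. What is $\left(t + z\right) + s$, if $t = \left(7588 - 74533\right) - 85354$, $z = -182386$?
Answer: $-571416$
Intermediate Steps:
$t = -152299$ ($t = -66945 - 85354 = -152299$)
$\left(t + z\right) + s = \left(-152299 - 182386\right) - 236731 = -334685 - 236731 = -571416$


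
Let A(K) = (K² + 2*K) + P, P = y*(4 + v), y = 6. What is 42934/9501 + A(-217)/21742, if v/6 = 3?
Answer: 1377994315/206570742 ≈ 6.6708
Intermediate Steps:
v = 18 (v = 6*3 = 18)
P = 132 (P = 6*(4 + 18) = 6*22 = 132)
A(K) = 132 + K² + 2*K (A(K) = (K² + 2*K) + 132 = 132 + K² + 2*K)
42934/9501 + A(-217)/21742 = 42934/9501 + (132 + (-217)² + 2*(-217))/21742 = 42934*(1/9501) + (132 + 47089 - 434)*(1/21742) = 42934/9501 + 46787*(1/21742) = 42934/9501 + 46787/21742 = 1377994315/206570742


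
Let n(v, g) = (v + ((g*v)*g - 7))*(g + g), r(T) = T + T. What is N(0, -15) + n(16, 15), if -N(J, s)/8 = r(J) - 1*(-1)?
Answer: 108262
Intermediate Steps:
r(T) = 2*T
N(J, s) = -8 - 16*J (N(J, s) = -8*(2*J - 1*(-1)) = -8*(2*J + 1) = -8*(1 + 2*J) = -8 - 16*J)
n(v, g) = 2*g*(-7 + v + v*g²) (n(v, g) = (v + (v*g² - 7))*(2*g) = (v + (-7 + v*g²))*(2*g) = (-7 + v + v*g²)*(2*g) = 2*g*(-7 + v + v*g²))
N(0, -15) + n(16, 15) = (-8 - 16*0) + 2*15*(-7 + 16 + 16*15²) = (-8 + 0) + 2*15*(-7 + 16 + 16*225) = -8 + 2*15*(-7 + 16 + 3600) = -8 + 2*15*3609 = -8 + 108270 = 108262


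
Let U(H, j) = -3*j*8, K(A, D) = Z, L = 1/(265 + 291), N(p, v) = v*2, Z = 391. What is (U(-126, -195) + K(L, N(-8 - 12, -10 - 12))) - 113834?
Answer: -108763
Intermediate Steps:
N(p, v) = 2*v
L = 1/556 ≈ 0.0017986
K(A, D) = 391
U(H, j) = -24*j
(U(-126, -195) + K(L, N(-8 - 12, -10 - 12))) - 113834 = (-24*(-195) + 391) - 113834 = (4680 + 391) - 113834 = 5071 - 113834 = -108763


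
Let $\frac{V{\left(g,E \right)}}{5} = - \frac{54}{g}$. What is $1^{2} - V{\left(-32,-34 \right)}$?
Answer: $- \frac{119}{16} \approx -7.4375$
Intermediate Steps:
$V{\left(g,E \right)} = - \frac{270}{g}$ ($V{\left(g,E \right)} = 5 \left(- \frac{54}{g}\right) = - \frac{270}{g}$)
$1^{2} - V{\left(-32,-34 \right)} = 1^{2} - - \frac{270}{-32} = 1 - \left(-270\right) \left(- \frac{1}{32}\right) = 1 - \frac{135}{16} = - \frac{119}{16}$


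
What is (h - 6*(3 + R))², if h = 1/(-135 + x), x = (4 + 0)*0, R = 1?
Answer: 10504081/18225 ≈ 576.36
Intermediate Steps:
x = 0 (x = 4*0 = 0)
h = -1/135 (h = 1/(-135 + 0) = 1/(-135) = -1/135 ≈ -0.0074074)
(h - 6*(3 + R))² = (-1/135 - 6*(3 + 1))² = (-1/135 - 6*4)² = (-1/135 - 24)² = (-3241/135)² = 10504081/18225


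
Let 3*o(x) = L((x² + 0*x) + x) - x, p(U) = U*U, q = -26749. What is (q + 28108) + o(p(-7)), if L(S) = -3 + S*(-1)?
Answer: 525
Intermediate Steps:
L(S) = -3 - S
p(U) = U²
o(x) = -1 - 2*x/3 - x²/3 (o(x) = ((-3 - ((x² + 0*x) + x)) - x)/3 = ((-3 - ((x² + 0) + x)) - x)/3 = ((-3 - (x² + x)) - x)/3 = ((-3 - (x + x²)) - x)/3 = ((-3 + (-x - x²)) - x)/3 = ((-3 - x - x²) - x)/3 = (-3 - x² - 2*x)/3 = -1 - 2*x/3 - x²/3)
(q + 28108) + o(p(-7)) = (-26749 + 28108) + (-1 - ⅓*(-7)² - ⅓*(-7)²*(1 + (-7)²)) = 1359 + (-1 - ⅓*49 - ⅓*49*(1 + 49)) = 1359 + (-1 - 49/3 - ⅓*49*50) = 1359 + (-1 - 49/3 - 2450/3) = 1359 - 834 = 525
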